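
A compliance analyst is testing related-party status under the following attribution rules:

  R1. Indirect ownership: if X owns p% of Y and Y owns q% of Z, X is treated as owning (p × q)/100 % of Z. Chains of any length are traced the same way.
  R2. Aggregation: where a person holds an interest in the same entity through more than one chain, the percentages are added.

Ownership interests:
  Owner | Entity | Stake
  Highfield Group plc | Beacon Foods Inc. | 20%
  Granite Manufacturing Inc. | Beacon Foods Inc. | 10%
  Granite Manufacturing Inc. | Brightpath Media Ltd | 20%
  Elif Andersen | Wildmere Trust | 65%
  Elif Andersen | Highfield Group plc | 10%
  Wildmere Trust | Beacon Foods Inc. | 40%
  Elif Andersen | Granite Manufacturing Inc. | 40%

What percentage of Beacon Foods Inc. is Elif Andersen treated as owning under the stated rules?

Chain via Wildmere Trust (R1): 65% × 40% = 26% of Beacon Foods Inc.
Chain via Granite Manufacturing Inc. (R1): 40% × 10% = 4% of Beacon Foods Inc.
Chain via Highfield Group plc (R1): 10% × 20% = 2% of Beacon Foods Inc.
Aggregating (R2): 26% + 4% + 2% = 32%.

32%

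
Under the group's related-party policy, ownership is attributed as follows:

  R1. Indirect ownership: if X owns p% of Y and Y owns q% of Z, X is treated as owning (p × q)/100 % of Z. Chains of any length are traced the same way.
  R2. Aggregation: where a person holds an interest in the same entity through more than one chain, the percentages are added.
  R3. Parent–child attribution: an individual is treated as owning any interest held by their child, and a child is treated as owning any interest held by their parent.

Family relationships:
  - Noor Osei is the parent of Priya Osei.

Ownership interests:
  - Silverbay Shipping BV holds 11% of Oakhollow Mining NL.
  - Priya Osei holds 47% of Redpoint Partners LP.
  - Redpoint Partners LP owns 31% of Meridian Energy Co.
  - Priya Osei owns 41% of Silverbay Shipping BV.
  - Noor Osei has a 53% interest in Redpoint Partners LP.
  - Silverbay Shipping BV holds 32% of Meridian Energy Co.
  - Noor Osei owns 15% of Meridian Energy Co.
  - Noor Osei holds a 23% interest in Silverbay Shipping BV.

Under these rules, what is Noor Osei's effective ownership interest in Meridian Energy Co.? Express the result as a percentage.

By parent–child attribution (R3), Noor Osei is treated as also owning Priya Osei's interest in Redpoint Partners LP, giving 53% + 47% = 100%.
By parent–child attribution (R3), Noor Osei is treated as also owning Priya Osei's interest in Silverbay Shipping BV, giving 23% + 41% = 64%.
Chain via Redpoint Partners LP (R1): 100% × 31% = 31% of Meridian Energy Co.
Chain via Silverbay Shipping BV (R1): 64% × 32% = 20.48% of Meridian Energy Co.
Direct interest in Meridian Energy Co: 15%.
Aggregating (R2): 31% + 20.48% + 15% = 66.48%.

66.48%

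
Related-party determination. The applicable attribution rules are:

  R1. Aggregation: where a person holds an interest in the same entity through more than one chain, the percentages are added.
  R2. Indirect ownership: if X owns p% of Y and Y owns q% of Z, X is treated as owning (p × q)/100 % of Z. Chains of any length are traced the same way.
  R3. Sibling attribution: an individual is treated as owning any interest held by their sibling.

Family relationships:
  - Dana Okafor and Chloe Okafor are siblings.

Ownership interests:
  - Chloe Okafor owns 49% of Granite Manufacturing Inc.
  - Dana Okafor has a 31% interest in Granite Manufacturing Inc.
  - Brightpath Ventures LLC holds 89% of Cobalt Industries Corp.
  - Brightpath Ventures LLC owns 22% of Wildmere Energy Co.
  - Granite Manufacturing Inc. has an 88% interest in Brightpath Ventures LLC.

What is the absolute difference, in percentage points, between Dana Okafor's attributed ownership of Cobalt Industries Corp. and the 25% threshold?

By sibling attribution (R3), Dana Okafor is treated as also owning Chloe Okafor's interest in Granite Manufacturing Inc, giving 31% + 49% = 80%.
Chain via Granite Manufacturing Inc. → Brightpath Ventures LLC (R2): 80% × 88% × 89% = 62.656% of Cobalt Industries Corp.
62.656% exceeds the 25% threshold by 37.656 percentage points.

37.656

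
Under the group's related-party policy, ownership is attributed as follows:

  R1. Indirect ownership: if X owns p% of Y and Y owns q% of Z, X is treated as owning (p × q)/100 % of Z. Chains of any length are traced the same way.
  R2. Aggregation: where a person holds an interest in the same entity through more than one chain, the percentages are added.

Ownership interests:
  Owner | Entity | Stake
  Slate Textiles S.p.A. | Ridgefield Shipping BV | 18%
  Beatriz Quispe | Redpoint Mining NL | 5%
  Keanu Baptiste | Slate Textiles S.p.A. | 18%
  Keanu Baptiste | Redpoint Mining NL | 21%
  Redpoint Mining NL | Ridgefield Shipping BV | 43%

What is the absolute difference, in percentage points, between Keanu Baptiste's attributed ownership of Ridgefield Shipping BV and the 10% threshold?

2.27

Chain via Slate Textiles S.p.A. (R1): 18% × 18% = 3.24% of Ridgefield Shipping BV.
Chain via Redpoint Mining NL (R1): 21% × 43% = 9.03% of Ridgefield Shipping BV.
Aggregating (R2): 3.24% + 9.03% = 12.27%.
12.27% exceeds the 10% threshold by 2.27 percentage points.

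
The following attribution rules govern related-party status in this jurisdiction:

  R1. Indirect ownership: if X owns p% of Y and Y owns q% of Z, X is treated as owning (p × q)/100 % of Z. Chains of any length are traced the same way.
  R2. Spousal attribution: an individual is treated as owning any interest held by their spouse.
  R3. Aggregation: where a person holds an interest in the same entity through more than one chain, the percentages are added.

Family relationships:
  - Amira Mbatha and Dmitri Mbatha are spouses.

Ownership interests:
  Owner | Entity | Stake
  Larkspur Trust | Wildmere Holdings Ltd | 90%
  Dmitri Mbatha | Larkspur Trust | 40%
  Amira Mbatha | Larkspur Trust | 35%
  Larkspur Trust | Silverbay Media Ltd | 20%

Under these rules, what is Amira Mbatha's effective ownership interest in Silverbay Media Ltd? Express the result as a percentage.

By spousal attribution (R2), Amira Mbatha is treated as also owning Dmitri Mbatha's interest in Larkspur Trust, giving 35% + 40% = 75%.
Chain via Larkspur Trust (R1): 75% × 20% = 15% of Silverbay Media Ltd.

15%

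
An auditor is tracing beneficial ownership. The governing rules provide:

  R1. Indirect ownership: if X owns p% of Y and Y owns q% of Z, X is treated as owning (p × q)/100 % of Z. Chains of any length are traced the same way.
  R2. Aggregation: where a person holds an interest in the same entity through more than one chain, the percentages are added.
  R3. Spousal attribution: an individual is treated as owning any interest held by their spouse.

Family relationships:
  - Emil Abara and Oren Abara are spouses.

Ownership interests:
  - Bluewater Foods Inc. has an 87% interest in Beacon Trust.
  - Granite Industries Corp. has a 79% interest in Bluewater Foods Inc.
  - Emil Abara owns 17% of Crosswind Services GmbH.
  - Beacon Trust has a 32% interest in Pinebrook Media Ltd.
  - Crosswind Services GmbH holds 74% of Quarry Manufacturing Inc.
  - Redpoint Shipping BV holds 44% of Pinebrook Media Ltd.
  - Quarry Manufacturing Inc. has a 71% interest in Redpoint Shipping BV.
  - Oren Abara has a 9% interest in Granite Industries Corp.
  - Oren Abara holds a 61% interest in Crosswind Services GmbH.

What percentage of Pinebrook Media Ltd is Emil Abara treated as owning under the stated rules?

20.011152%

By spousal attribution (R3), Emil Abara is treated as also owning Oren Abara's interest in Crosswind Services GmbH, giving 17% + 61% = 78%.
By spousal attribution (R3), Emil Abara is treated as owning Oren Abara's 9% interest in Granite Industries Corp.
Chain via Crosswind Services GmbH → Quarry Manufacturing Inc. → Redpoint Shipping BV (R1): 78% × 74% × 71% × 44% = 18.031728% of Pinebrook Media Ltd.
Chain via Granite Industries Corp. → Bluewater Foods Inc. → Beacon Trust (R1): 9% × 79% × 87% × 32% = 1.979424% of Pinebrook Media Ltd.
Aggregating (R2): 18.031728% + 1.979424% = 20.011152%.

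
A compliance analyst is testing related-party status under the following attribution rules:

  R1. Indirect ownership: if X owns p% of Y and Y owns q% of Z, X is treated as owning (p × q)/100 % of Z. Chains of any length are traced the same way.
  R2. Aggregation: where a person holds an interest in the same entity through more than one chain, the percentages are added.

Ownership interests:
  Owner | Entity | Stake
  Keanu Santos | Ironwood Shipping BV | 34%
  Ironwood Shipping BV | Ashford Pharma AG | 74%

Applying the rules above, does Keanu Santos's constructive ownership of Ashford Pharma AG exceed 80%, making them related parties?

No

Chain via Ironwood Shipping BV (R1): 34% × 74% = 25.16% of Ashford Pharma AG.
25.16% does not exceed the 80% threshold, so Keanu is not a related party to Ashford Pharma AG.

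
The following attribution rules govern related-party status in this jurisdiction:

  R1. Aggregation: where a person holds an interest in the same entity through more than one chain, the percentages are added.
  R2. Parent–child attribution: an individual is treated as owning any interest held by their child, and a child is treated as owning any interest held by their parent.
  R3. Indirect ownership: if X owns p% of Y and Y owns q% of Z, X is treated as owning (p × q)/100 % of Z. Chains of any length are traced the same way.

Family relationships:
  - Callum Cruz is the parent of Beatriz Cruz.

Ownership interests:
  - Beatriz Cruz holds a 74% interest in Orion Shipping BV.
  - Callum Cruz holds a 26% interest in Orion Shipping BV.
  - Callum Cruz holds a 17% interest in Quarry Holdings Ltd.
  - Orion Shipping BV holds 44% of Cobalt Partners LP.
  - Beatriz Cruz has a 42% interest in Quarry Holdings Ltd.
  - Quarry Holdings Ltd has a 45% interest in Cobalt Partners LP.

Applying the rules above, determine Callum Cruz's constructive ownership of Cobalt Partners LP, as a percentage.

By parent–child attribution (R2), Callum Cruz is treated as also owning Beatriz Cruz's interest in Quarry Holdings Ltd, giving 17% + 42% = 59%.
By parent–child attribution (R2), Callum Cruz is treated as also owning Beatriz Cruz's interest in Orion Shipping BV, giving 26% + 74% = 100%.
Chain via Quarry Holdings Ltd (R3): 59% × 45% = 26.55% of Cobalt Partners LP.
Chain via Orion Shipping BV (R3): 100% × 44% = 44% of Cobalt Partners LP.
Aggregating (R1): 26.55% + 44% = 70.55%.

70.55%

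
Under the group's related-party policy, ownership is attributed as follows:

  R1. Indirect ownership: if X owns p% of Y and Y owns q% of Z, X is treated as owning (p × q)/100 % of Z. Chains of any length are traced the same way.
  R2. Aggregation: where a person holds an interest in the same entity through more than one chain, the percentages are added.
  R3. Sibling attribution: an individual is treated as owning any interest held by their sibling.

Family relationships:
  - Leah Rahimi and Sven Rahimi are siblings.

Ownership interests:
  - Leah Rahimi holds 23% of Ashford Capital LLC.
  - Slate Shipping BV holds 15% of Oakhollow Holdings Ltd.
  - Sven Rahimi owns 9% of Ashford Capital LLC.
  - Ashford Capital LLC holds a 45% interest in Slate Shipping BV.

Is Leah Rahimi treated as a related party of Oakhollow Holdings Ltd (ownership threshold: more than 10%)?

By sibling attribution (R3), Leah Rahimi is treated as also owning Sven Rahimi's interest in Ashford Capital LLC, giving 23% + 9% = 32%.
Chain via Ashford Capital LLC → Slate Shipping BV (R1): 32% × 45% × 15% = 2.16% of Oakhollow Holdings Ltd.
2.16% does not exceed the 10% threshold, so Leah is not a related party to Oakhollow Holdings Ltd.

No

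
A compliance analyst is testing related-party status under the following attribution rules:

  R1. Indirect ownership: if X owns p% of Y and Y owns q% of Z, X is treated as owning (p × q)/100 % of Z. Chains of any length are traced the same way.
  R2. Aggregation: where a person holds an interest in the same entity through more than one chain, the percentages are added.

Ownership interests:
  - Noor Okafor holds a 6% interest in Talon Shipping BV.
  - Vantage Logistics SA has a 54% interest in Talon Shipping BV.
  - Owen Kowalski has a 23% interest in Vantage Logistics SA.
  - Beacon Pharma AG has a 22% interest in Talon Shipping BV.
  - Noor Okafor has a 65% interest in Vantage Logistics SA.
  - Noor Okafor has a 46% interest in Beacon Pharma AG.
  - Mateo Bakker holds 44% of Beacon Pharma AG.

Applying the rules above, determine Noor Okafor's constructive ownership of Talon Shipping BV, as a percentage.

Chain via Vantage Logistics SA (R1): 65% × 54% = 35.1% of Talon Shipping BV.
Chain via Beacon Pharma AG (R1): 46% × 22% = 10.12% of Talon Shipping BV.
Direct interest in Talon Shipping BV: 6%.
Aggregating (R2): 35.1% + 10.12% + 6% = 51.22%.

51.22%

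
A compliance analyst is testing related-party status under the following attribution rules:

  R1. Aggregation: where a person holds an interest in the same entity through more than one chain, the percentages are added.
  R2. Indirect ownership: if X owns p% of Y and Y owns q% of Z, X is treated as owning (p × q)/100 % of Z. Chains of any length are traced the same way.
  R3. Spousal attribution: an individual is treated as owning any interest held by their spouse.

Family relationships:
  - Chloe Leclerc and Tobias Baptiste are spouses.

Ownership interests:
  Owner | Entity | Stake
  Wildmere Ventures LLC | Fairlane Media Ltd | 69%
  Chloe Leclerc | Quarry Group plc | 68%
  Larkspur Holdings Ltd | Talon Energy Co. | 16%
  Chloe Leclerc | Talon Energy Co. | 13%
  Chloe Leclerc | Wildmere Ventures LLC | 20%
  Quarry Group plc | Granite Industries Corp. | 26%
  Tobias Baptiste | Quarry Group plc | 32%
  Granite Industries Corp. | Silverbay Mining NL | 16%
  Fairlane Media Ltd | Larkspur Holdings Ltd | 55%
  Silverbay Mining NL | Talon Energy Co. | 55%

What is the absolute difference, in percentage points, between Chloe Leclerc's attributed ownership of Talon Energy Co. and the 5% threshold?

By spousal attribution (R3), Chloe Leclerc is treated as also owning Tobias Baptiste's interest in Quarry Group plc, giving 68% + 32% = 100%.
Chain via Wildmere Ventures LLC → Fairlane Media Ltd → Larkspur Holdings Ltd (R2): 20% × 69% × 55% × 16% = 1.2144% of Talon Energy Co.
Chain via Quarry Group plc → Granite Industries Corp. → Silverbay Mining NL (R2): 100% × 26% × 16% × 55% = 2.288% of Talon Energy Co.
Direct interest in Talon Energy Co: 13%.
Aggregating (R1): 1.2144% + 2.288% + 13% = 16.5024%.
16.5024% exceeds the 5% threshold by 11.5024 percentage points.

11.5024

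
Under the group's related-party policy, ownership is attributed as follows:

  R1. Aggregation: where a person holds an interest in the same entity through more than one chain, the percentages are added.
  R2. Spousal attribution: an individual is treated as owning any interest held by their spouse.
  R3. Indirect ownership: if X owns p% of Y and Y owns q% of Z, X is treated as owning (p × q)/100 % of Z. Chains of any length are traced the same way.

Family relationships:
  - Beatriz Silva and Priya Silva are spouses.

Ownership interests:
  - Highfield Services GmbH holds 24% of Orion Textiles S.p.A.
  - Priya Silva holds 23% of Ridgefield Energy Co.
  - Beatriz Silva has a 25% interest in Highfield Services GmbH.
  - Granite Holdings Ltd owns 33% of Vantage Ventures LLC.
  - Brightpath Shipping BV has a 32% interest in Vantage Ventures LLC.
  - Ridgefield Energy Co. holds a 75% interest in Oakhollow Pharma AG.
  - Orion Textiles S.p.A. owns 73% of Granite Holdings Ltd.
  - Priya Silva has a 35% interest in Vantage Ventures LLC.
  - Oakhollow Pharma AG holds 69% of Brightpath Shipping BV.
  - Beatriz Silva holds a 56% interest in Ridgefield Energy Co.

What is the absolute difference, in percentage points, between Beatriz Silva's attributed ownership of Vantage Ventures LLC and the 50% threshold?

By spousal attribution (R2), Beatriz Silva is treated as also owning Priya Silva's interest in Ridgefield Energy Co, giving 56% + 23% = 79%.
By spousal attribution (R2), Beatriz Silva is treated as owning Priya Silva's 35% interest in Vantage Ventures LLC.
Chain via Highfield Services GmbH → Orion Textiles S.p.A. → Granite Holdings Ltd (R3): 25% × 24% × 73% × 33% = 1.4454% of Vantage Ventures LLC.
Chain via Ridgefield Energy Co. → Oakhollow Pharma AG → Brightpath Shipping BV (R3): 79% × 75% × 69% × 32% = 13.0824% of Vantage Ventures LLC.
Direct interest in Vantage Ventures LLC: 35%.
Aggregating (R1): 1.4454% + 13.0824% + 35% = 49.5278%.
49.5278% falls short of the 50% threshold by 0.4722 percentage points.

0.4722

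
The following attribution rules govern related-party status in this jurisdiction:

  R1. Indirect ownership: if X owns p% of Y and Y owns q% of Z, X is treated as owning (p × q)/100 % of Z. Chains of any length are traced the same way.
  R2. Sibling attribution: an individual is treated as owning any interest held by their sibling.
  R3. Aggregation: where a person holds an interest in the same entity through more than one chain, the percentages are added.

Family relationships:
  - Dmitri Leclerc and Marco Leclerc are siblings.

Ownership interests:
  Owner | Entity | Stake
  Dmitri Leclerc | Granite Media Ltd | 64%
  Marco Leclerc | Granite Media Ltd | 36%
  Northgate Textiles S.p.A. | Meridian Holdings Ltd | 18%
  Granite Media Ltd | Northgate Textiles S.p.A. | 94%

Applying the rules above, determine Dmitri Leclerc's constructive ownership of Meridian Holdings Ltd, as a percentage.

By sibling attribution (R2), Dmitri Leclerc is treated as also owning Marco Leclerc's interest in Granite Media Ltd, giving 64% + 36% = 100%.
Chain via Granite Media Ltd → Northgate Textiles S.p.A. (R1): 100% × 94% × 18% = 16.92% of Meridian Holdings Ltd.

16.92%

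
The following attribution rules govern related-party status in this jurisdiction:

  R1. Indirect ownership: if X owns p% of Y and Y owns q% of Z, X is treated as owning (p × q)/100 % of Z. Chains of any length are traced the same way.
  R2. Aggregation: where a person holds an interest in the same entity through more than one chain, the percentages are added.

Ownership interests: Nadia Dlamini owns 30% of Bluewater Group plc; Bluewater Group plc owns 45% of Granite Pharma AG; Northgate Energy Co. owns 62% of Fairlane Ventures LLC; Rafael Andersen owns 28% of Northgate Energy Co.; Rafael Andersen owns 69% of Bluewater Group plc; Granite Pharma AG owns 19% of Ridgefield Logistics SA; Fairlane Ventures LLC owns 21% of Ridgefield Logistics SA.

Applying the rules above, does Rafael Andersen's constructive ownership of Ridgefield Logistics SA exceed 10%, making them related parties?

Chain via Bluewater Group plc → Granite Pharma AG (R1): 69% × 45% × 19% = 5.8995% of Ridgefield Logistics SA.
Chain via Northgate Energy Co. → Fairlane Ventures LLC (R1): 28% × 62% × 21% = 3.6456% of Ridgefield Logistics SA.
Aggregating (R2): 5.8995% + 3.6456% = 9.5451%.
9.5451% does not exceed the 10% threshold, so Rafael is not a related party to Ridgefield Logistics SA.

No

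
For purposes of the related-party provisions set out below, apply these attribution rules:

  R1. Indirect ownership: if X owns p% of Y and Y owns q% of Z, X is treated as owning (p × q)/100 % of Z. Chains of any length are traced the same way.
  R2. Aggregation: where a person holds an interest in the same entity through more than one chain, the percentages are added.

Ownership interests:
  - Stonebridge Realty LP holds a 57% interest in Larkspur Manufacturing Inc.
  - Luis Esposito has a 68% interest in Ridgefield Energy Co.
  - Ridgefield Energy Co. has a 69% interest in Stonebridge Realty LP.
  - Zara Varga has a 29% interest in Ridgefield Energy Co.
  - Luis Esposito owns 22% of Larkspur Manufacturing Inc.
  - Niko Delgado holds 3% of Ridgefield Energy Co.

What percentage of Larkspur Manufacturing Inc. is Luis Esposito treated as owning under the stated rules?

Chain via Ridgefield Energy Co. → Stonebridge Realty LP (R1): 68% × 69% × 57% = 26.7444% of Larkspur Manufacturing Inc.
Direct interest in Larkspur Manufacturing Inc: 22%.
Aggregating (R2): 26.7444% + 22% = 48.7444%.

48.7444%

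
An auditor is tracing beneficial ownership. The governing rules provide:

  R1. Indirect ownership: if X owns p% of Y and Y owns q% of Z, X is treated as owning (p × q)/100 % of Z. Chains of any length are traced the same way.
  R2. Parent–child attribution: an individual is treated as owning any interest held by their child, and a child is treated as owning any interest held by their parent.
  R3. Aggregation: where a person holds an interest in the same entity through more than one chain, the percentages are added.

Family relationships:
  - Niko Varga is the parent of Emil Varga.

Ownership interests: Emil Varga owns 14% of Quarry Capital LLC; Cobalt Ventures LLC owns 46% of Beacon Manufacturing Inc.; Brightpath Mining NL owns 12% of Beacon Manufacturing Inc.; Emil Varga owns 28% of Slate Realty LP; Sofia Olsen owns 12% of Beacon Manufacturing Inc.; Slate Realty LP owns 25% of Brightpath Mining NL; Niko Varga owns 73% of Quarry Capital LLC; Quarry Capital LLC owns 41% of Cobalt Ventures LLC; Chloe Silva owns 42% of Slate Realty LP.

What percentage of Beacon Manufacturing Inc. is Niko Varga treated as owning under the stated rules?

17.2482%

By parent–child attribution (R2), Niko Varga is treated as also owning Emil Varga's interest in Quarry Capital LLC, giving 73% + 14% = 87%.
By parent–child attribution (R2), Niko Varga is treated as owning Emil Varga's 28% interest in Slate Realty LP.
Chain via Quarry Capital LLC → Cobalt Ventures LLC (R1): 87% × 41% × 46% = 16.4082% of Beacon Manufacturing Inc.
Chain via Slate Realty LP → Brightpath Mining NL (R1): 28% × 25% × 12% = 0.84% of Beacon Manufacturing Inc.
Aggregating (R3): 16.4082% + 0.84% = 17.2482%.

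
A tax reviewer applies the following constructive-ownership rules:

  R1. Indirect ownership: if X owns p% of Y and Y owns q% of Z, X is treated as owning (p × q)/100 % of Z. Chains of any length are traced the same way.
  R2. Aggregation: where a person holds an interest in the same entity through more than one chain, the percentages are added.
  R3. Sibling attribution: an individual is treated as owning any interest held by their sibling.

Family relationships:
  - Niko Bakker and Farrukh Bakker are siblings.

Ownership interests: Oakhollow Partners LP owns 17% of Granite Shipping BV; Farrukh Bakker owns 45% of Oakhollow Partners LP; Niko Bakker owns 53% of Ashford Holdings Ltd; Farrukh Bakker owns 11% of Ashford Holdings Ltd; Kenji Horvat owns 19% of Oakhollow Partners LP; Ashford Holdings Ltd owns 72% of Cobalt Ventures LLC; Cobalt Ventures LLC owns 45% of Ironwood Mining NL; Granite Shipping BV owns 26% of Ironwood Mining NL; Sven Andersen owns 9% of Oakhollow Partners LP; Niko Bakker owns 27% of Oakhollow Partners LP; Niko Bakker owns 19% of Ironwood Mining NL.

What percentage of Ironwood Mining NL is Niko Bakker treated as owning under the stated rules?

42.9184%

By sibling attribution (R3), Niko Bakker is treated as also owning Farrukh Bakker's interest in Ashford Holdings Ltd, giving 53% + 11% = 64%.
By sibling attribution (R3), Niko Bakker is treated as also owning Farrukh Bakker's interest in Oakhollow Partners LP, giving 27% + 45% = 72%.
Chain via Ashford Holdings Ltd → Cobalt Ventures LLC (R1): 64% × 72% × 45% = 20.736% of Ironwood Mining NL.
Chain via Oakhollow Partners LP → Granite Shipping BV (R1): 72% × 17% × 26% = 3.1824% of Ironwood Mining NL.
Direct interest in Ironwood Mining NL: 19%.
Aggregating (R2): 20.736% + 3.1824% + 19% = 42.9184%.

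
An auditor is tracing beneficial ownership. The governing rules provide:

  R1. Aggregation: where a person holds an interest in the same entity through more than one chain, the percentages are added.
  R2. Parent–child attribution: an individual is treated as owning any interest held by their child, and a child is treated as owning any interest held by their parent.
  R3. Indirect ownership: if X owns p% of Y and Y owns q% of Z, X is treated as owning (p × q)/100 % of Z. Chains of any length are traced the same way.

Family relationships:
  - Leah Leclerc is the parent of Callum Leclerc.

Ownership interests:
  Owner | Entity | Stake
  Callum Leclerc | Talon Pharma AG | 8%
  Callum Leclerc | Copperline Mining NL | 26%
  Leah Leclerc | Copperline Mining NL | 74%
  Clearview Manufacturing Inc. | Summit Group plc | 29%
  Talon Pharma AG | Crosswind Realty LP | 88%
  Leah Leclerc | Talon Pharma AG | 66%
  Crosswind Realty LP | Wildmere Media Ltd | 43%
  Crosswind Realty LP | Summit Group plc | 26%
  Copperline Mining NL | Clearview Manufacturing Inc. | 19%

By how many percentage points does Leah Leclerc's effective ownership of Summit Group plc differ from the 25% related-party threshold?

By parent–child attribution (R2), Leah Leclerc is treated as also owning Callum Leclerc's interest in Copperline Mining NL, giving 74% + 26% = 100%.
By parent–child attribution (R2), Leah Leclerc is treated as also owning Callum Leclerc's interest in Talon Pharma AG, giving 66% + 8% = 74%.
Chain via Copperline Mining NL → Clearview Manufacturing Inc. (R3): 100% × 19% × 29% = 5.51% of Summit Group plc.
Chain via Talon Pharma AG → Crosswind Realty LP (R3): 74% × 88% × 26% = 16.9312% of Summit Group plc.
Aggregating (R1): 5.51% + 16.9312% = 22.4412%.
22.4412% falls short of the 25% threshold by 2.5588 percentage points.

2.5588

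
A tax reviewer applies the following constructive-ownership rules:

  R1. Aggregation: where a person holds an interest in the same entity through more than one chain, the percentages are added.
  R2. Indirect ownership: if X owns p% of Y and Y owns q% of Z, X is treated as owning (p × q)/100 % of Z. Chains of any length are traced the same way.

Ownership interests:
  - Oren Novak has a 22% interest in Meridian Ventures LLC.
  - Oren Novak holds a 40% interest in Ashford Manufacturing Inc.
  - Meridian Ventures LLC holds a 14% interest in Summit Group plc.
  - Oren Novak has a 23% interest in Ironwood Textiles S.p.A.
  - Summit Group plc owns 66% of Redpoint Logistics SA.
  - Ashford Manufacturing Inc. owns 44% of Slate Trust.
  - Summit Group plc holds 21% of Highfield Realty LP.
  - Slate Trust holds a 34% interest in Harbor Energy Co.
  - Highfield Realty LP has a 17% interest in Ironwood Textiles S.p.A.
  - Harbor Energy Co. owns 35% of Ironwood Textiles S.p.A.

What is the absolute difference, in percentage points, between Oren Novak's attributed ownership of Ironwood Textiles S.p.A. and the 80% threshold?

Chain via Meridian Ventures LLC → Summit Group plc → Highfield Realty LP (R2): 22% × 14% × 21% × 17% = 0.109956% of Ironwood Textiles S.p.A.
Chain via Ashford Manufacturing Inc. → Slate Trust → Harbor Energy Co. (R2): 40% × 44% × 34% × 35% = 2.0944% of Ironwood Textiles S.p.A.
Direct interest in Ironwood Textiles S.p.A: 23%.
Aggregating (R1): 0.109956% + 2.0944% + 23% = 25.204356%.
25.204356% falls short of the 80% threshold by 54.795644 percentage points.

54.795644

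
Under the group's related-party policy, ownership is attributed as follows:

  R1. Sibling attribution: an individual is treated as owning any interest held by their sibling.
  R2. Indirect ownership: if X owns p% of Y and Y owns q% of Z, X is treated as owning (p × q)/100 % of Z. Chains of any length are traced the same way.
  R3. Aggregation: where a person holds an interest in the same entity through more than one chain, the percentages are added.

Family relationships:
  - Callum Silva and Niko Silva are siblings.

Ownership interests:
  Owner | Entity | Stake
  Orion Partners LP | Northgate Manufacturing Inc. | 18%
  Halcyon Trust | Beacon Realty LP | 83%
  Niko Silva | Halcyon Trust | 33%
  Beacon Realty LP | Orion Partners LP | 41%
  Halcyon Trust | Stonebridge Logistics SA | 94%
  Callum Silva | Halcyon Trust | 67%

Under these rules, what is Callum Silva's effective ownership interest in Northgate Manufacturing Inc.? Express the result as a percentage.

6.1254%

By sibling attribution (R1), Callum Silva is treated as also owning Niko Silva's interest in Halcyon Trust, giving 67% + 33% = 100%.
Chain via Halcyon Trust → Beacon Realty LP → Orion Partners LP (R2): 100% × 83% × 41% × 18% = 6.1254% of Northgate Manufacturing Inc.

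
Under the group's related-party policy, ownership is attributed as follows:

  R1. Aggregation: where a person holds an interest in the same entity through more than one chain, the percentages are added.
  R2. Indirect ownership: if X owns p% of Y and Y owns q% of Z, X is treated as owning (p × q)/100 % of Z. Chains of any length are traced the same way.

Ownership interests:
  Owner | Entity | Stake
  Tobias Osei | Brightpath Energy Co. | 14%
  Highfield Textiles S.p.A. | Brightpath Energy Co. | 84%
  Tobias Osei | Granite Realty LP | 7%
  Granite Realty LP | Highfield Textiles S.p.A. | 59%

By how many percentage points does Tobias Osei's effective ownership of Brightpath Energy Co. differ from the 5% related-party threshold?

Chain via Granite Realty LP → Highfield Textiles S.p.A. (R2): 7% × 59% × 84% = 3.4692% of Brightpath Energy Co.
Direct interest in Brightpath Energy Co: 14%.
Aggregating (R1): 3.4692% + 14% = 17.4692%.
17.4692% exceeds the 5% threshold by 12.4692 percentage points.

12.4692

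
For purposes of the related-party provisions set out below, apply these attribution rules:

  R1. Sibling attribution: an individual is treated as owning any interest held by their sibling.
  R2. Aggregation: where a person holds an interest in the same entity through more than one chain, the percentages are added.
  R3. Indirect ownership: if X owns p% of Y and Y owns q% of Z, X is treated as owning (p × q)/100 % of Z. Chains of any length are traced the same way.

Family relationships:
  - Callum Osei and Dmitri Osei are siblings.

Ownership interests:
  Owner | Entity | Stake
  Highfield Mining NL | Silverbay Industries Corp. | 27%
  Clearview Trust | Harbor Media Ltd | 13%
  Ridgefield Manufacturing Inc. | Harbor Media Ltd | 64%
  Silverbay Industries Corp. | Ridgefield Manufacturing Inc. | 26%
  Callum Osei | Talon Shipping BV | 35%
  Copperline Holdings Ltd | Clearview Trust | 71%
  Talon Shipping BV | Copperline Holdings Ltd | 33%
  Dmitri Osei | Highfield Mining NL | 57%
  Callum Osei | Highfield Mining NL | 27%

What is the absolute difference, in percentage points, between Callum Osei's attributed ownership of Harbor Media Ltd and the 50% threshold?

45.159983

By sibling attribution (R1), Callum Osei is treated as also owning Dmitri Osei's interest in Highfield Mining NL, giving 27% + 57% = 84%.
Chain via Talon Shipping BV → Copperline Holdings Ltd → Clearview Trust (R3): 35% × 33% × 71% × 13% = 1.066065% of Harbor Media Ltd.
Chain via Highfield Mining NL → Silverbay Industries Corp. → Ridgefield Manufacturing Inc. (R3): 84% × 27% × 26% × 64% = 3.773952% of Harbor Media Ltd.
Aggregating (R2): 1.066065% + 3.773952% = 4.840017%.
4.840017% falls short of the 50% threshold by 45.159983 percentage points.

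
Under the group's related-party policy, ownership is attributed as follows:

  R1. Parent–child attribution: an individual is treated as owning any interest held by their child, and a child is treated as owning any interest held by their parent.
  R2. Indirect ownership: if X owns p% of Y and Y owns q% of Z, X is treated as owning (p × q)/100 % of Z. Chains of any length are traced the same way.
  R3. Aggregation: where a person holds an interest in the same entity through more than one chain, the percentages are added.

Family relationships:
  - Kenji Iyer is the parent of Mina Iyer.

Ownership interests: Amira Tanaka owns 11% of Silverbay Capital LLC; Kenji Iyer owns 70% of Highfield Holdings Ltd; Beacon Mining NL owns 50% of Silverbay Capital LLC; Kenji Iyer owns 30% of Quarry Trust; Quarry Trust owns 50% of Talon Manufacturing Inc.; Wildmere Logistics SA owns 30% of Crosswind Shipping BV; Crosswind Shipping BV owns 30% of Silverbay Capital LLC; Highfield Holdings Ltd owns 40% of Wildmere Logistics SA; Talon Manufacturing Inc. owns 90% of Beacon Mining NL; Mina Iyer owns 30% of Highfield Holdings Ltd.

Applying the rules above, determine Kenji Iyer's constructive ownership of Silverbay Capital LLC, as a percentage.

10.35%

By parent–child attribution (R1), Kenji Iyer is treated as also owning Mina Iyer's interest in Highfield Holdings Ltd, giving 70% + 30% = 100%.
Chain via Highfield Holdings Ltd → Wildmere Logistics SA → Crosswind Shipping BV (R2): 100% × 40% × 30% × 30% = 3.6% of Silverbay Capital LLC.
Chain via Quarry Trust → Talon Manufacturing Inc. → Beacon Mining NL (R2): 30% × 50% × 90% × 50% = 6.75% of Silverbay Capital LLC.
Aggregating (R3): 3.6% + 6.75% = 10.35%.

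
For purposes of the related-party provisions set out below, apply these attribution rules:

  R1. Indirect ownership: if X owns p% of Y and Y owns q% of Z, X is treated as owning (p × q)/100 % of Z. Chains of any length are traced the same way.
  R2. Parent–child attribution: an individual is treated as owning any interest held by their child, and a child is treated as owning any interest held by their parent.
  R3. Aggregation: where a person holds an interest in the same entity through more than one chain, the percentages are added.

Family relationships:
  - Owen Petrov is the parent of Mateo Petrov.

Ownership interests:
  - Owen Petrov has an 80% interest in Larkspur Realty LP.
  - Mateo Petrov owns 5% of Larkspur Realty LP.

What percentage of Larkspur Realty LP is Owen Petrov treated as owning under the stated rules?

85%

By parent–child attribution (R2), Owen Petrov is treated as also owning Mateo Petrov's interest in Larkspur Realty LP, giving 80% + 5% = 85%.
Direct interest in Larkspur Realty LP: 85%.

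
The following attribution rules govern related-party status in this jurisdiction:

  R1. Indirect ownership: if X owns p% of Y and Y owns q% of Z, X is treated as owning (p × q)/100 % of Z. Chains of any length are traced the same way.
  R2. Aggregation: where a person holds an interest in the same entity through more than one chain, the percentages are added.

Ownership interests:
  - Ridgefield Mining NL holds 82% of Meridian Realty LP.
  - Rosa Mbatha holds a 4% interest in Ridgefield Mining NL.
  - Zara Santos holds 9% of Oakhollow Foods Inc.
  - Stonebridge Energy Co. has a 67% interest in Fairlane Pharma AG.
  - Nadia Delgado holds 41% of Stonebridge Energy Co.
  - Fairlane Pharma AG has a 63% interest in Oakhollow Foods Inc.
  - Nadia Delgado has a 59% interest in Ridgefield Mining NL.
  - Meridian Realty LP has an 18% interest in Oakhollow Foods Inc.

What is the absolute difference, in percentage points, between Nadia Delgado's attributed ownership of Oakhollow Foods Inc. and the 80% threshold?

53.9855

Chain via Stonebridge Energy Co. → Fairlane Pharma AG (R1): 41% × 67% × 63% = 17.3061% of Oakhollow Foods Inc.
Chain via Ridgefield Mining NL → Meridian Realty LP (R1): 59% × 82% × 18% = 8.7084% of Oakhollow Foods Inc.
Aggregating (R2): 17.3061% + 8.7084% = 26.0145%.
26.0145% falls short of the 80% threshold by 53.9855 percentage points.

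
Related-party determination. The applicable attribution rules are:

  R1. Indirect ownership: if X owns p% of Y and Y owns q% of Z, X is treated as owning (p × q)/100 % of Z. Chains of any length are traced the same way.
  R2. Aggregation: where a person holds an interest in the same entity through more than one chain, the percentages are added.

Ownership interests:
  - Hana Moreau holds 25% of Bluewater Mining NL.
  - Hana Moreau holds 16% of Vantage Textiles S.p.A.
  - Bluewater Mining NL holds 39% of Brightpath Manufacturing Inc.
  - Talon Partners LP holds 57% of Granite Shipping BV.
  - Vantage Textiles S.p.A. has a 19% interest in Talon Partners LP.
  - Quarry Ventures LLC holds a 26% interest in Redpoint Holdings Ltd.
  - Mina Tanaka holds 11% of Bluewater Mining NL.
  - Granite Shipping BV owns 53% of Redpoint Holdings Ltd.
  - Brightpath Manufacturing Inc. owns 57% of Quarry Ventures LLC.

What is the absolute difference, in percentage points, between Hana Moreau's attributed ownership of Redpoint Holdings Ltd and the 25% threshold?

Chain via Bluewater Mining NL → Brightpath Manufacturing Inc. → Quarry Ventures LLC (R1): 25% × 39% × 57% × 26% = 1.44495% of Redpoint Holdings Ltd.
Chain via Vantage Textiles S.p.A. → Talon Partners LP → Granite Shipping BV (R1): 16% × 19% × 57% × 53% = 0.918384% of Redpoint Holdings Ltd.
Aggregating (R2): 1.44495% + 0.918384% = 2.363334%.
2.363334% falls short of the 25% threshold by 22.636666 percentage points.

22.636666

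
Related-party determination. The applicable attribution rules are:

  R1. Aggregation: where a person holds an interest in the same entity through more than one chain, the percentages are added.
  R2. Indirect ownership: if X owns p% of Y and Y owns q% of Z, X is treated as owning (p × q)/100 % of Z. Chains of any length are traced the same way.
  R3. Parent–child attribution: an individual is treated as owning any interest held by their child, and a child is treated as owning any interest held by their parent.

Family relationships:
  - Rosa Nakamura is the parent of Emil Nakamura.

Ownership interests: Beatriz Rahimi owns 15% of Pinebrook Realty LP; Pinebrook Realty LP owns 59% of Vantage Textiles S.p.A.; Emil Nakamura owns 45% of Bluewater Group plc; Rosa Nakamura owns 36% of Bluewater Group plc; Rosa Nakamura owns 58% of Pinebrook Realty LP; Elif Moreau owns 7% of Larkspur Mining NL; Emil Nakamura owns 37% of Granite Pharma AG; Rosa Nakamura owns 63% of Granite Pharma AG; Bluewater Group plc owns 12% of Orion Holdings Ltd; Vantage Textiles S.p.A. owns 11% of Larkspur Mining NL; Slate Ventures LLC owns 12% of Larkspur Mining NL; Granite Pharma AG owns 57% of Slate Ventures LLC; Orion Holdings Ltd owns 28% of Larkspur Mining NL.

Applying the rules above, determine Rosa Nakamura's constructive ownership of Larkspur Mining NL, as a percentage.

By parent–child attribution (R3), Rosa Nakamura is treated as also owning Emil Nakamura's interest in Bluewater Group plc, giving 36% + 45% = 81%.
By parent–child attribution (R3), Rosa Nakamura is treated as also owning Emil Nakamura's interest in Granite Pharma AG, giving 63% + 37% = 100%.
Chain via Bluewater Group plc → Orion Holdings Ltd (R2): 81% × 12% × 28% = 2.7216% of Larkspur Mining NL.
Chain via Granite Pharma AG → Slate Ventures LLC (R2): 100% × 57% × 12% = 6.84% of Larkspur Mining NL.
Chain via Pinebrook Realty LP → Vantage Textiles S.p.A. (R2): 58% × 59% × 11% = 3.7642% of Larkspur Mining NL.
Aggregating (R1): 2.7216% + 6.84% + 3.7642% = 13.3258%.

13.3258%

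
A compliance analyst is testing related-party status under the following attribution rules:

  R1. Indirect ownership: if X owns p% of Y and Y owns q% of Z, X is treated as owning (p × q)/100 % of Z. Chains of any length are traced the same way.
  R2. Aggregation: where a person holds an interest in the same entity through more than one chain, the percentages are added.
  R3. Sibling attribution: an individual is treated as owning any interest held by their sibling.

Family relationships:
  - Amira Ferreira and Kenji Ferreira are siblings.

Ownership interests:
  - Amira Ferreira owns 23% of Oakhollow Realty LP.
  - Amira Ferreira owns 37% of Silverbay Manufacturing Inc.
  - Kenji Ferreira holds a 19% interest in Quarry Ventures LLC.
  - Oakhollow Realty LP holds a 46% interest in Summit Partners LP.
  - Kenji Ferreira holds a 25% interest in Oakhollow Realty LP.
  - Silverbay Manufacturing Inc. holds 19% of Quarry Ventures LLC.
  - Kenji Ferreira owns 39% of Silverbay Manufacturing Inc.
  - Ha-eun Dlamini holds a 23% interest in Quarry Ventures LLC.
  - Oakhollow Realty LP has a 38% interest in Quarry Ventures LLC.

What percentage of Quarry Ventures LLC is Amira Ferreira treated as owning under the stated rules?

By sibling attribution (R3), Amira Ferreira is treated as also owning Kenji Ferreira's interest in Oakhollow Realty LP, giving 23% + 25% = 48%.
By sibling attribution (R3), Amira Ferreira is treated as also owning Kenji Ferreira's interest in Silverbay Manufacturing Inc, giving 37% + 39% = 76%.
By sibling attribution (R3), Amira Ferreira is treated as owning Kenji Ferreira's 19% interest in Quarry Ventures LLC.
Chain via Oakhollow Realty LP (R1): 48% × 38% = 18.24% of Quarry Ventures LLC.
Chain via Silverbay Manufacturing Inc. (R1): 76% × 19% = 14.44% of Quarry Ventures LLC.
Direct interest in Quarry Ventures LLC: 19%.
Aggregating (R2): 18.24% + 14.44% + 19% = 51.68%.

51.68%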